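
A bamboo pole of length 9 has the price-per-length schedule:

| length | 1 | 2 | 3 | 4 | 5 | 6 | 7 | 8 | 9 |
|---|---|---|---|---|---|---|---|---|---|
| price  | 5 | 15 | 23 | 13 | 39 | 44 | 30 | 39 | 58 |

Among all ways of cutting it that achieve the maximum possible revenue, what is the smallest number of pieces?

3

Let r[k] be the best obtainable value from length k. For each k, try every first piece i and keep the best of price[i] + r[k−i].
r[1] = 5
r[2] = max(5+5, 15+0) = 15
r[3] = max(5+15, 15+5, 23+0) = 23
r[4] = max(5+23, 15+15, 23+5, 13+0) = 30
r[5] = max(5+30, 15+23, 23+15, 13+5, 39+0) = 39
r[6] = max(5+39, 15+30, 23+23, 13+15, 39+5, 44+0) = 46
r[7] = max(5+46, 15+39, 23+30, …, 44+5, 30+0) = 54
r[8] = max(5+54, 15+46, 23+39, …, 30+5, 39+0) = 62
r[9] = max(5+62, 15+54, 23+46, …, 39+5, 58+0) = 69
Maximum revenue is $69.
Now minimize piece count subject to staying optimal: for each k, pieces[k] = 1 + min over i with p[i]+r[k−i]=r[k] of pieces[k−i].
pieces[6] = 2
pieces[7] = 2
pieces[8] = 2
pieces[9] = 3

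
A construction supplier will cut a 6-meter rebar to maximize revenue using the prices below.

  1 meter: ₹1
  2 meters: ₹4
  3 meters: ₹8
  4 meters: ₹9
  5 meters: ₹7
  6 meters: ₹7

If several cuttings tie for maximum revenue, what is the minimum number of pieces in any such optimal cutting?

2

Consider every possible first cut. r[k] is the best of p[i]+r[k−i] over all sellable i≤k.
r[1] = 1
r[2] = max(1+1, 4+0) = 4
r[3] = max(1+4, 4+1, 8+0) = 8
r[4] = max(1+8, 4+4, 8+1, 9+0) = 9
r[5] = max(1+9, 4+8, 8+4, 9+1, 7+0) = 12
r[6] = max(1+12, 4+9, 8+8, 9+4, 7+1, 7+0) = 16
Maximum revenue is ₹16.
Now minimize piece count subject to staying optimal: for each k, pieces[k] = 1 + min over i with p[i]+r[k−i]=r[k] of pieces[k−i].
pieces[3] = 1
pieces[4] = 1
pieces[5] = 2
pieces[6] = 2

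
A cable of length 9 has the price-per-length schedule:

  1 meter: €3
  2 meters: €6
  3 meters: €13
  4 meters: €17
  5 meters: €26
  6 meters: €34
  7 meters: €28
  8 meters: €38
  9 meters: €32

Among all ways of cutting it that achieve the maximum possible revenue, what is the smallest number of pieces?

2

Let r[k] be the best obtainable value from length k. For each k, try every first piece i and keep the best of price[i] + r[k−i].
r[1] = 3
r[2] = max(3+3, 6+0) = 6
r[3] = max(3+6, 6+3, 13+0) = 13
r[4] = max(3+13, 6+6, 13+3, 17+0) = 17
r[5] = max(3+17, 6+13, 13+6, 17+3, 26+0) = 26
r[6] = max(3+26, 6+17, 13+13, 17+6, 26+3, 34+0) = 34
r[7] = max(3+34, 6+26, 13+17, …, 34+3, 28+0) = 37
r[8] = max(3+37, 6+34, 13+26, …, 28+3, 38+0) = 40
r[9] = max(3+40, 6+37, 13+34, …, 38+3, 32+0) = 47
Maximum revenue is €47.
Now minimize piece count subject to staying optimal: for each k, pieces[k] = 1 + min over i with p[i]+r[k−i]=r[k] of pieces[k−i].
pieces[6] = 1
pieces[7] = 2
pieces[8] = 2
pieces[9] = 2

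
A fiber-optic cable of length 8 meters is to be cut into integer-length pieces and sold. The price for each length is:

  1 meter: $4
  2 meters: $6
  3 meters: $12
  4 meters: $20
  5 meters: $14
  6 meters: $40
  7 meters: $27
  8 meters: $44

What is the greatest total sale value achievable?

48

Build R[k] bottom-up: R[k] = max over allowed piece i of (p[i] + R[k−i]).
R[1] = 4
R[2] = 8  (first piece 1, then R[1]=4)
R[3] = 12  (first piece 1, then R[2]=8)
R[4] = 20
R[5] = 24  (first piece 1, then R[4]=20)
R[6] = 40
R[7] = 44  (first piece 1, then R[6]=40)
R[8] = 48  (first piece 1, then R[7]=44)
One optimal cutting: 6 + 1 + 1 → $40 + $4 + $4 = $48.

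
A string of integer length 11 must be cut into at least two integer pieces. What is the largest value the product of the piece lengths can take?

Fill g[k] for k=2..11: at each k try every first piece i and multiply by the better of (k−i) uncut or g[k−i].
g[2] = 1·max(1,0) = 1·1 = 1
g[3] = 1·max(2,1) = 1·2 = 2
g[4] = 2·max(2,1) = 2·2 = 4
g[5] = 2·max(3,2) = 2·3 = 6
g[6] = 3·max(3,2) = 3·3 = 9
g[7] = 2·max(5,6) = 2·6 = 12
g[8] = 2·max(6,9) = 2·9 = 18
g[9] = 3·max(6,9) = 3·9 = 27
g[10] = 2·max(8,18) = 2·18 = 36
g[11] = 2·max(9,27) = 2·27 = 54
One optimal split: 3 + 3 + 3 + 2; product 3·3·3·2 = 54.

54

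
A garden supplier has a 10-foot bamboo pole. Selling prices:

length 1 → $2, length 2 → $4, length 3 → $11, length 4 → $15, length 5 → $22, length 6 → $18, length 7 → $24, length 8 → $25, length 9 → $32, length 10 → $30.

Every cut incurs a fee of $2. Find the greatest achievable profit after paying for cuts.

Build r[k] bottom-up: r[k] = max over allowed piece i of (p[i] + r[k−i]) − 2 per cut.
r[1] = 2
r[2] = max(2+2-2, 4+0) = 4
r[3] = max(2+4-2, 4+2-2, 11+0) = 11
r[4] = max(2+11-2, 4+4-2, 11+2-2, 15+0) = 15
r[5] = max(2+15-2, 4+11-2, 11+4-2, 15+2-2, 22+0) = 22
r[6] = max(2+22-2, 4+15-2, 11+11-2, 15+4-2, 22+2-2, 18+0) = 22
r[7] = max(2+22-2, 4+22-2, 11+15-2, …, 18+2-2, 24+0) = 24
r[8] = max(2+24-2, 4+22-2, 11+22-2, …, 24+2-2, 25+0) = 31
r[9] = max(2+31-2, 4+24-2, 11+22-2, …, 25+2-2, 32+0) = 35
r[10] = max(2+35-2, 4+31-2, 11+24-2, …, 32+2-2, 30+0) = 42
One optimal plan: pieces 5 + 5 (1 cut) → $44 − $2 = $42.

42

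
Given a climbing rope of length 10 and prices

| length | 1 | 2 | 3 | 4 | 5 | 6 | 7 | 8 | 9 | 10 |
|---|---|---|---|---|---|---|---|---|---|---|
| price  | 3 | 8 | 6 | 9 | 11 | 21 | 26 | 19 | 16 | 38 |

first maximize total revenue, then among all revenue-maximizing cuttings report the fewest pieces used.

5

Let r[k] be the best obtainable value from length k. For each k, try every first piece i and keep the best of price[i] + r[k−i].
r[1] = 3
r[2] = 8
r[3] = 11  (first piece 1, then r[2]=8)
r[4] = 16  (first piece 2, then r[2]=8)
r[5] = 19  (first piece 1, then r[4]=16)
r[6] = 24  (first piece 2, then r[4]=16)
r[7] = 27  (first piece 1, then r[6]=24)
r[8] = 32  (first piece 2, then r[6]=24)
r[9] = 35  (first piece 1, then r[8]=32)
r[10] = 40  (first piece 2, then r[8]=32)
Maximum revenue is €40.
Now minimize piece count subject to staying optimal: for each k, pieces[k] = 1 + min over i with p[i]+r[k−i]=r[k] of pieces[k−i].
pieces[7] = 4
pieces[8] = 4
pieces[9] = 5
pieces[10] = 5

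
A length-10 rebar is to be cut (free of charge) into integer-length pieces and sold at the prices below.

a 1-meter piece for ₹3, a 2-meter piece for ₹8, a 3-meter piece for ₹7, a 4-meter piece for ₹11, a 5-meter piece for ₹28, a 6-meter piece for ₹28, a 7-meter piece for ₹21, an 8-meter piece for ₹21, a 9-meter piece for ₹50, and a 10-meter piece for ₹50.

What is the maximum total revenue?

56

Build v[k] bottom-up: v[k] = max over allowed piece i of (p[i] + v[k−i]).
v[1] = 3
v[2] = max(3+3, 8+0) = 8
v[3] = max(3+8, 8+3, 7+0) = 11
v[4] = max(3+11, 8+8, 7+3, 11+0) = 16
v[5] = max(3+16, 8+11, 7+8, 11+3, 28+0) = 28
v[6] = max(3+28, 8+16, 7+11, 11+8, 28+3, 28+0) = 31
v[7] = max(3+31, 8+28, 7+16, …, 28+3, 21+0) = 36
v[8] = max(3+36, 8+31, 7+28, …, 21+3, 21+0) = 39
v[9] = max(3+39, 8+36, 7+31, …, 21+3, 50+0) = 50
v[10] = max(3+50, 8+39, 7+36, …, 50+3, 50+0) = 56
One optimal cutting: 5 + 5 → ₹28 + ₹28 = ₹56.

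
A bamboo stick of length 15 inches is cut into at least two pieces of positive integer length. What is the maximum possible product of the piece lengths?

243

Fill f[k] for k=2..15: at each k try every first piece i and multiply by the better of (k−i) uncut or f[k−i].
f[2] = 1×max(1,0) = 1×1 = 1
f[3] = max(1×2, 2×1) = 2
f[4] = max(1×3, 2×2, 3×1) = 4
f[5] = max(1×4, 2×3, 3×2, 4×1) = 6
f[6] = max(1×6, 2×4, 3×3, 4×2, 5×1) = 9
f[7] = max(1×9, 2×6, 3×4, 4×3, 5×2, 6×1) = 12
f[8] = max(1×12, 2×9, 3×6, …, 6×2, 7×1) = 18
f[9] = max(1×18, 2×12, 3×9, …, 7×2, 8×1) = 27
f[10] = max(1×27, 2×18, 3×12, …, 8×2, 9×1) = 36
f[11] = max(1×36, 2×27, 3×18, …, 9×2, 10×1) = 54
f[12] = max(1×54, 2×36, 3×27, …, 10×2, 11×1) = 81
f[13] = max(1×81, 2×54, 3×36, …, 11×2, 12×1) = 108
f[14] = max(1×108, 2×81, 3×54, …, 12×2, 13×1) = 162
f[15] = max(1×162, 2×108, 3×81, …, 13×2, 14×1) = 243
One optimal split: 3 + 3 + 3 + 3 + 3; product 3×3×3×3×3 = 243.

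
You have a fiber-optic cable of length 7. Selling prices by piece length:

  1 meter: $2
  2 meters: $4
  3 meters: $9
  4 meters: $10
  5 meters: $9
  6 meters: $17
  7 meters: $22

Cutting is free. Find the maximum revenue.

22

Build v[k] bottom-up: v[k] = max over allowed piece i of (p[i] + v[k−i]).
v[1] = 2
v[2] = max(2+2, 4+0) = 4
v[3] = max(2+4, 4+2, 9+0) = 9
v[4] = max(2+9, 4+4, 9+2, 10+0) = 11
v[5] = max(2+11, 4+9, 9+4, 10+2, 9+0) = 13
v[6] = max(2+13, 4+11, 9+9, 10+4, 9+2, 17+0) = 18
v[7] = max(2+18, 4+13, 9+11, …, 17+2, 22+0) = 22
Best is to sell the whole 7-meter piece uncut for $22.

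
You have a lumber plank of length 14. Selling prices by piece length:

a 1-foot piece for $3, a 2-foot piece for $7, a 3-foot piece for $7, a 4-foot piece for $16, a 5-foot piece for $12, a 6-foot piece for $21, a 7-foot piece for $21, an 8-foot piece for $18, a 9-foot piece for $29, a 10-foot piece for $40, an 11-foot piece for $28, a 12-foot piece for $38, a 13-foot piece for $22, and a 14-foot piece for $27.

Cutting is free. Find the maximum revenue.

56

Build R[k] bottom-up: R[k] = max over allowed piece i of (p[i] + R[k−i]).
R[1] = 3
R[2] = 7
R[3] = 10  (first piece 1, then R[2]=7)
R[4] = 16
R[5] = 19  (first piece 1, then R[4]=16)
R[6] = 23  (first piece 2, then R[4]=16)
R[7] = 26  (first piece 1, then R[6]=23)
R[8] = 32  (first piece 4, then R[4]=16)
R[9] = 35  (first piece 1, then R[8]=32)
R[10] = 40
R[11] = 43  (first piece 1, then R[10]=40)
R[12] = 48  (first piece 4, then R[8]=32)
R[13] = 51  (first piece 1, then R[12]=48)
R[14] = 56  (first piece 4, then R[10]=40)
One optimal cutting: 10 + 4 → $40 + $16 = $56.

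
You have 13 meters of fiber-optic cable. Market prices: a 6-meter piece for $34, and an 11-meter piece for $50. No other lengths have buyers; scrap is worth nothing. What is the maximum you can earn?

Consider every possible first cut. r[k] is the best of p[i]+r[k−i] over all sellable i≤k.
r[1] = 0
r[2] = 0
r[3] = 0
r[4] = 0
r[5] = 0
r[6] = 34
r[7] = 34
r[8] = 34
r[9] = 34
r[10] = 34
r[11] = 50
r[12] = 68  (first piece 6, then r[6]=34)
r[13] = 68
One optimal cutting: pieces 6 + 6 with 1 meter of scrap → $68.

68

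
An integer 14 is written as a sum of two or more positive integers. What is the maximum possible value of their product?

162

Define g[k] = max over 1≤i<k of i · max(k−i, g[k−i]); the inner max lets the remainder stay uncut if that's better.
g[2] = 1·max(1,0) = 1·1 = 1
g[3] = 1·max(2,1) = 1·2 = 2
g[4] = 2·max(2,1) = 2·2 = 4
g[5] = 2·max(3,2) = 2·3 = 6
g[6] = 3·max(3,2) = 3·3 = 9
g[7] = 2·max(5,6) = 2·6 = 12
g[8] = 2·max(6,9) = 2·9 = 18
g[9] = 3·max(6,9) = 3·9 = 27
g[10] = 2·max(8,18) = 2·18 = 36
g[11] = 2·max(9,27) = 2·27 = 54
g[12] = 3·max(9,27) = 3·27 = 81
g[13] = 2·max(11,54) = 2·54 = 108
g[14] = 2·max(12,81) = 2·81 = 162
One optimal split: 3 + 3 + 3 + 3 + 2; product 3·3·3·3·2 = 162.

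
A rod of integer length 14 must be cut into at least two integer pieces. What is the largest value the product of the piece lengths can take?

162

Let g[k] be the best product for length k (with at least one cut). For each first piece i, the rest contributes max(k−i, g[k−i]).
g[2] = 1*max(1,0) = 1*1 = 1
g[3] = 1*max(2,1) = 1*2 = 2
g[4] = 2*max(2,1) = 2*2 = 4
g[5] = 2*max(3,2) = 2*3 = 6
g[6] = 3*max(3,2) = 3*3 = 9
g[7] = 2*max(5,6) = 2*6 = 12
g[8] = 2*max(6,9) = 2*9 = 18
g[9] = 3*max(6,9) = 3*9 = 27
g[10] = 2*max(8,18) = 2*18 = 36
g[11] = 2*max(9,27) = 2*27 = 54
g[12] = 3*max(9,27) = 3*27 = 81
g[13] = 2*max(11,54) = 2*54 = 108
g[14] = 2*max(12,81) = 2*81 = 162
One optimal split: 3 + 3 + 3 + 3 + 2; product 3*3*3*3*2 = 162.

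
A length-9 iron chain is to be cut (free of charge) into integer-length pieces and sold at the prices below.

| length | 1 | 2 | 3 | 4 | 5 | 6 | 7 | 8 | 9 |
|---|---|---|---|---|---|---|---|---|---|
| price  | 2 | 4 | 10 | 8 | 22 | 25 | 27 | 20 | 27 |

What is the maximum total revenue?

Let r[k] be the best obtainable value from length k. For each k, try every first piece i and keep the best of price[i] + r[k−i].
r[1] = 2
r[2] = max(2+2, 4+0) = 4
r[3] = max(2+4, 4+2, 10+0) = 10
r[4] = max(2+10, 4+4, 10+2, 8+0) = 12
r[5] = max(2+12, 4+10, 10+4, 8+2, 22+0) = 22
r[6] = max(2+22, 4+12, 10+10, 8+4, 22+2, 25+0) = 25
r[7] = max(2+25, 4+22, 10+12, …, 25+2, 27+0) = 27
r[8] = max(2+27, 4+25, 10+22, …, 27+2, 20+0) = 32
r[9] = max(2+32, 4+27, 10+25, …, 20+2, 27+0) = 35
One optimal cutting: 6 + 3 → $25 + $10 = $35.

35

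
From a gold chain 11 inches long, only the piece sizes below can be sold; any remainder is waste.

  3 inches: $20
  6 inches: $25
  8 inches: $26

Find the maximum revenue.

Consider every possible first cut. f[k] is the best of p[i]+f[k−i] over all sellable i≤k.
f[1] = 0
f[2] = 0
f[3] = 20
f[4] = 20
f[5] = 20
f[6] = 40  (first piece 3, then f[3]=20)
f[7] = 40
f[8] = 40
f[9] = 60  (first piece 3, then f[6]=40)
f[10] = 60
f[11] = 60
One optimal cutting: pieces 3 + 3 + 3 with 2 inches of scrap → $60.

60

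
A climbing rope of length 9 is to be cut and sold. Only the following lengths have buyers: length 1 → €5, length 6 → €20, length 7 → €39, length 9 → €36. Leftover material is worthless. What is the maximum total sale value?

49

Build r[k] bottom-up: r[k] = max over allowed piece i of (p[i] + r[k−i]).
r[1] = 5
r[2] = 10  (first piece 1, then r[1]=5)
r[3] = 15  (first piece 1, then r[2]=10)
r[4] = 20  (first piece 1, then r[3]=15)
r[5] = 25  (first piece 1, then r[4]=20)
r[6] = 30  (first piece 1, then r[5]=25)
r[7] = 39
r[8] = 44  (first piece 1, then r[7]=39)
r[9] = 49  (first piece 1, then r[8]=44)
One optimal cutting: 7 + 1 + 1 → €49.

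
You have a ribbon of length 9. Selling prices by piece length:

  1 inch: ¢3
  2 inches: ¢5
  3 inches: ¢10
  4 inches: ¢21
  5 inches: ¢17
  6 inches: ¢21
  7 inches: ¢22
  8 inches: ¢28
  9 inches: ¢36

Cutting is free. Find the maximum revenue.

45

Build R[k] bottom-up: R[k] = max over allowed piece i of (p[i] + R[k−i]).
R[1] = 3
R[2] = max(3+3, 5+0) = 6
R[3] = max(3+6, 5+3, 10+0) = 10
R[4] = max(3+10, 5+6, 10+3, 21+0) = 21
R[5] = max(3+21, 5+10, 10+6, 21+3, 17+0) = 24
R[6] = max(3+24, 5+21, 10+10, 21+6, 17+3, 21+0) = 27
R[7] = max(3+27, 5+24, 10+21, …, 21+3, 22+0) = 31
R[8] = max(3+31, 5+27, 10+24, …, 22+3, 28+0) = 42
R[9] = max(3+42, 5+31, 10+27, …, 28+3, 36+0) = 45
One optimal cutting: 4 + 4 + 1 → ¢21 + ¢21 + ¢3 = ¢45.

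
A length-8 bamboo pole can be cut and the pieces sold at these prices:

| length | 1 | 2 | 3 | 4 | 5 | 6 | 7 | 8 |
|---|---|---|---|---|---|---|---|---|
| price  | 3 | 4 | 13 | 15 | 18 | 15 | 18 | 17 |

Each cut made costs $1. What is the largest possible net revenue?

Let r[k] be the best obtainable value from length k. For each k, try every first piece i and keep the best of price[i] + r[k−i] minus the 1 cut fee when i<k.
r[1] = 3
r[2] = max(3+3-1, 4+0) = 5
r[3] = max(3+5-1, 4+3-1, 13+0) = 13
r[4] = max(3+13-1, 4+5-1, 13+3-1, 15+0) = 15
r[5] = max(3+15-1, 4+13-1, 13+5-1, 15+3-1, 18+0) = 18
r[6] = max(3+18-1, 4+15-1, 13+13-1, 15+5-1, 18+3-1, 15+0) = 25
r[7] = max(3+25-1, 4+18-1, 13+15-1, …, 15+3-1, 18+0) = 27
r[8] = max(3+27-1, 4+25-1, 13+18-1, …, 18+3-1, 17+0) = 30
One optimal plan: pieces 5 + 3 (1 cut) → $31 − $1 = $30.

30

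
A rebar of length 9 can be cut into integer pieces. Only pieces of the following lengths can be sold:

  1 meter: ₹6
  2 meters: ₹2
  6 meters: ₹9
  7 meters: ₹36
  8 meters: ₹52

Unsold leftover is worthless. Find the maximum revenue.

58

Consider every possible first cut. r[k] is the best of p[i]+r[k−i] over all sellable i≤k.
r[1] = 6
r[2] = max(6+6, 2+0) = 12
r[3] = max(6+12, 2+6) = 18
r[4] = max(6+18, 2+12) = 24
r[5] = max(6+24, 2+18) = 30
r[6] = max(6+30, 2+24, 9+0) = 36
r[7] = max(6+36, 2+30, 9+6, 36+0) = 42
r[8] = max(6+42, 2+36, 9+12, 36+6, 52+0) = 52
r[9] = max(6+52, 2+42, 9+18, 36+12, 52+6) = 58
One optimal cutting: 8 + 1 → ₹58.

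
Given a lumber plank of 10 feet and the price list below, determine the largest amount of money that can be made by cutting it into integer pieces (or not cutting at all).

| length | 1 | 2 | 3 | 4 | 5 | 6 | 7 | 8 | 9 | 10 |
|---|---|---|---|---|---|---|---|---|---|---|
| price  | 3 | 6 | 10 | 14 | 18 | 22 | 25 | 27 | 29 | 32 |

Consider every possible first cut. r[k] is the best of p[i]+r[k−i] over all sellable i≤k.
r[1] = 3
r[2] = max(3+3, 6+0) = 6
r[3] = max(3+6, 6+3, 10+0) = 10
r[4] = max(3+10, 6+6, 10+3, 14+0) = 14
r[5] = max(3+14, 6+10, 10+6, 14+3, 18+0) = 18
r[6] = max(3+18, 6+14, 10+10, 14+6, 18+3, 22+0) = 22
r[7] = max(3+22, 6+18, 10+14, …, 22+3, 25+0) = 25
r[8] = max(3+25, 6+22, 10+18, …, 25+3, 27+0) = 28
r[9] = max(3+28, 6+25, 10+22, …, 27+3, 29+0) = 32
r[10] = max(3+32, 6+28, 10+25, …, 29+3, 32+0) = 36
One optimal cutting: 6 + 4 → $22 + $14 = $36.

36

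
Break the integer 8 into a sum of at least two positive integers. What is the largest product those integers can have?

18

Fill g[k] for k=2..8: at each k try every first piece i and multiply by the better of (k−i) uncut or g[k−i].
g[2] = 1×max(1,0) = 1×1 = 1
g[3] = max(1×2, 2×1) = 2
g[4] = max(1×3, 2×2, 3×1) = 4
g[5] = max(1×4, 2×3, 3×2, 4×1) = 6
g[6] = max(1×6, 2×4, 3×3, 4×2, 5×1) = 9
g[7] = max(1×9, 2×6, 3×4, 4×3, 5×2, 6×1) = 12
g[8] = max(1×12, 2×9, 3×6, …, 6×2, 7×1) = 18
One optimal split: 3 + 3 + 2; product 3×3×2 = 18.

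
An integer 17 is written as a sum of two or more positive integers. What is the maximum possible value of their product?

486

Let prod[k] be the best product for length k (with at least one cut). For each first piece i, the rest contributes max(k−i, prod[k−i]).
Small cases: prod[2]=1, prod[3]=2, prod[4]=4, prod[5]=6, prod[6]=9, prod[7]=12, prod[8]=18, prod[9]=27, prod[10]=36, prod[11]=54.
prod[12] = max(1*54, 2*36, 3*27, …, 10*2, 11*1) = 81
prod[13] = max(1*81, 2*54, 3*36, …, 11*2, 12*1) = 108
prod[14] = max(1*108, 2*81, 3*54, …, 12*2, 13*1) = 162
prod[15] = max(1*162, 2*108, 3*81, …, 13*2, 14*1) = 243
prod[16] = max(1*243, 2*162, 3*108, …, 14*2, 15*1) = 324
prod[17] = max(1*324, 2*243, 3*162, …, 15*2, 16*1) = 486
One optimal split: 3 + 3 + 3 + 3 + 3 + 2; product 3*3*3*3*3*2 = 486.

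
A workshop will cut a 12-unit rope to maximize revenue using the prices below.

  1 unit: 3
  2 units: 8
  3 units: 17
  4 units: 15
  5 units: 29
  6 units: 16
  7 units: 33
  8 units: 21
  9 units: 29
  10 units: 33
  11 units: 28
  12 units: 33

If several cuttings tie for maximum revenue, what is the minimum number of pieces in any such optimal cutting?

4

Build r[k] bottom-up: r[k] = max over allowed piece i of (p[i] + r[k−i]).
r[1] = 3
r[2] = 8
r[3] = 17
r[4] = 20  (first piece 1, then r[3]=17)
r[5] = 29
r[6] = 34  (first piece 3, then r[3]=17)
r[7] = 37  (first piece 1, then r[6]=34)
r[8] = 46  (first piece 3, then r[5]=29)
r[9] = 51  (first piece 3, then r[6]=34)
r[10] = 58  (first piece 5, then r[5]=29)
r[11] = 63  (first piece 3, then r[8]=46)
r[12] = 68  (first piece 3, then r[9]=51)
Maximum revenue is 68.
Now minimize piece count subject to staying optimal: for each k, pieces[k] = 1 + min over i with p[i]+r[k−i]=r[k] of pieces[k−i].
pieces[9] = 3
pieces[10] = 2
pieces[11] = 3
pieces[12] = 4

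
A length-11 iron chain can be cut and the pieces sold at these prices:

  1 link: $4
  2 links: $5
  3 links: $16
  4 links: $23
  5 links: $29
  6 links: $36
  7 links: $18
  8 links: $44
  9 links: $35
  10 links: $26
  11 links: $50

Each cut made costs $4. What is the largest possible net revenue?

61

Build r[k] bottom-up: r[k] = max over allowed piece i of (p[i] + r[k−i]) − 4 per cut.
r[1] = 4
r[2] = 5
r[3] = 16
r[4] = 23
r[5] = 29
r[6] = 36
r[7] = 36  (first piece 1, then r[6]=36)
r[8] = 44
r[9] = 48  (first piece 3, then r[6]=36)
r[10] = 55  (first piece 4, then r[6]=36)
r[11] = 61  (first piece 5, then r[6]=36)
One optimal plan: pieces 6 + 5 (1 cut) → $65 − $4 = $61.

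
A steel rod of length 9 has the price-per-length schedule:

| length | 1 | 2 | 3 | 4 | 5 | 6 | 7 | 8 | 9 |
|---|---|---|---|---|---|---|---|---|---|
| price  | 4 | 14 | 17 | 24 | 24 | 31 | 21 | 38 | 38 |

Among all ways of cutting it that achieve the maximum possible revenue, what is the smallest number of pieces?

5

Consider every possible first cut. r[k] is the best of p[i]+r[k−i] over all sellable i≤k.
r[1] = 4
r[2] = 14
r[3] = 18  (first piece 1, then r[2]=14)
r[4] = 28  (first piece 2, then r[2]=14)
r[5] = 32  (first piece 1, then r[4]=28)
r[6] = 42  (first piece 2, then r[4]=28)
r[7] = 46  (first piece 1, then r[6]=42)
r[8] = 56  (first piece 2, then r[6]=42)
r[9] = 60  (first piece 1, then r[8]=56)
Maximum revenue is $60.
Now minimize piece count subject to staying optimal: for each k, pieces[k] = 1 + min over i with p[i]+r[k−i]=r[k] of pieces[k−i].
pieces[6] = 3
pieces[7] = 4
pieces[8] = 4
pieces[9] = 5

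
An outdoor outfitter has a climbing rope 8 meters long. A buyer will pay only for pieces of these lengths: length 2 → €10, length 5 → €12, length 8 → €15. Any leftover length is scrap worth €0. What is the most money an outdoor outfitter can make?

40

Consider every possible first cut. f[k] is the best of p[i]+f[k−i] over all sellable i≤k.
f[1] = 0
f[2] = 10
f[3] = 10
f[4] = 20  (first piece 2, then f[2]=10)
f[5] = 20
f[6] = 30  (first piece 2, then f[4]=20)
f[7] = 30
f[8] = 40  (first piece 2, then f[6]=30)
One optimal cutting: 2 + 2 + 2 + 2 → €40.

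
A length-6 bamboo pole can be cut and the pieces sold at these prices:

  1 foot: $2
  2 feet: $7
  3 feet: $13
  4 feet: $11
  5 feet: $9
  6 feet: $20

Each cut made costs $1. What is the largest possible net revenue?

25

Consider every possible first cut. r[k] is the best of p[i]+r[k−i] over all sellable i≤k, charging 1 whenever i<k.
r[1] = 2
r[2] = max(2+2-1, 7+0) = 7
r[3] = max(2+7-1, 7+2-1, 13+0) = 13
r[4] = max(2+13-1, 7+7-1, 13+2-1, 11+0) = 14
r[5] = max(2+14-1, 7+13-1, 13+7-1, 11+2-1, 9+0) = 19
r[6] = max(2+19-1, 7+14-1, 13+13-1, 11+7-1, 9+2-1, 20+0) = 25
One optimal plan: pieces 3 + 3 (1 cut) → $26 − $1 = $25.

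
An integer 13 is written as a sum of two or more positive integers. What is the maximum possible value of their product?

108

Define P[k] = max over 1≤i<k of i · max(k−i, P[k−i]); the inner max lets the remainder stay uncut if that's better.
P[2] = 1*max(1,0) = 1*1 = 1
P[3] = max(1*2, 2*1) = 2
P[4] = max(1*3, 2*2, 3*1) = 4
P[5] = max(1*4, 2*3, 3*2, 4*1) = 6
P[6] = max(1*6, 2*4, 3*3, 4*2, 5*1) = 9
P[7] = max(1*9, 2*6, 3*4, 4*3, 5*2, 6*1) = 12
P[8] = max(1*12, 2*9, 3*6, …, 6*2, 7*1) = 18
P[9] = max(1*18, 2*12, 3*9, …, 7*2, 8*1) = 27
P[10] = max(1*27, 2*18, 3*12, …, 8*2, 9*1) = 36
P[11] = max(1*36, 2*27, 3*18, …, 9*2, 10*1) = 54
P[12] = max(1*54, 2*36, 3*27, …, 10*2, 11*1) = 81
P[13] = max(1*81, 2*54, 3*36, …, 11*2, 12*1) = 108
One optimal split: 3 + 3 + 3 + 2 + 2; product 3*3*3*2*2 = 108.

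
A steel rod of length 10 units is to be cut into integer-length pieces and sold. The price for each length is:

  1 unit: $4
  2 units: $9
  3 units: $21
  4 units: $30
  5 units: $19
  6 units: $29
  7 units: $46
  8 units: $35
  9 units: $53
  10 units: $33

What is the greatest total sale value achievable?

Build v[k] bottom-up: v[k] = max over allowed piece i of (p[i] + v[k−i]).
v[1] = 4
v[2] = 9
v[3] = 21
v[4] = 30
v[5] = 34  (first piece 1, then v[4]=30)
v[6] = 42  (first piece 3, then v[3]=21)
v[7] = 51  (first piece 3, then v[4]=30)
v[8] = 60  (first piece 4, then v[4]=30)
v[9] = 64  (first piece 1, then v[8]=60)
v[10] = 72  (first piece 3, then v[7]=51)
One optimal cutting: 4 + 3 + 3 → $30 + $21 + $21 = $72.

72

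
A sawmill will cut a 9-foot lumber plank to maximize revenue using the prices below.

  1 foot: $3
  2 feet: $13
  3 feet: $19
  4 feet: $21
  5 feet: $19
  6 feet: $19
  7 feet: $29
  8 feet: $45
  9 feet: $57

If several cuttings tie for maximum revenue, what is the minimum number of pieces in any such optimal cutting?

Consider every possible first cut. r[k] is the best of p[i]+r[k−i] over all sellable i≤k.
r[1] = 3
r[2] = max(3+3, 13+0) = 13
r[3] = max(3+13, 13+3, 19+0) = 19
r[4] = max(3+19, 13+13, 19+3, 21+0) = 26
r[5] = max(3+26, 13+19, 19+13, 21+3, 19+0) = 32
r[6] = max(3+32, 13+26, 19+19, 21+13, 19+3, 19+0) = 39
r[7] = max(3+39, 13+32, 19+26, …, 19+3, 29+0) = 45
r[8] = max(3+45, 13+39, 19+32, …, 29+3, 45+0) = 52
r[9] = max(3+52, 13+45, 19+39, …, 45+3, 57+0) = 58
Maximum revenue is $58.
Now minimize piece count subject to staying optimal: for each k, pieces[k] = 1 + min over i with p[i]+r[k−i]=r[k] of pieces[k−i].
pieces[6] = 3
pieces[7] = 3
pieces[8] = 4
pieces[9] = 4

4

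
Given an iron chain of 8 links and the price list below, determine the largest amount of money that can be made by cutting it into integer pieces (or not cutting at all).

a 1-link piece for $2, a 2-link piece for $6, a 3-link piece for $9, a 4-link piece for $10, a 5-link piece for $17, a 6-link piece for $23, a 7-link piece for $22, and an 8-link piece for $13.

Consider every possible first cut. best[k] is the best of p[i]+best[k−i] over all sellable i≤k.
best[1] = 2
best[2] = max(2+2, 6+0) = 6
best[3] = max(2+6, 6+2, 9+0) = 9
best[4] = max(2+9, 6+6, 9+2, 10+0) = 12
best[5] = max(2+12, 6+9, 9+6, 10+2, 17+0) = 17
best[6] = max(2+17, 6+12, 9+9, 10+6, 17+2, 23+0) = 23
best[7] = max(2+23, 6+17, 9+12, …, 23+2, 22+0) = 25
best[8] = max(2+25, 6+23, 9+17, …, 22+2, 13+0) = 29
One optimal cutting: 6 + 2 → $23 + $6 = $29.

29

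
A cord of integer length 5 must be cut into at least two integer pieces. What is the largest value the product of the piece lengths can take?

6

Fill P[k] for k=2..5: at each k try every first piece i and multiply by the better of (k−i) uncut or P[k−i].
P[2] = 1*max(1,0) = 1*1 = 1
P[3] = 1*max(2,1) = 1*2 = 2
P[4] = 2*max(2,1) = 2*2 = 4
P[5] = 2*max(3,2) = 2*3 = 6
One optimal split: 3 + 2; product 3*2 = 6.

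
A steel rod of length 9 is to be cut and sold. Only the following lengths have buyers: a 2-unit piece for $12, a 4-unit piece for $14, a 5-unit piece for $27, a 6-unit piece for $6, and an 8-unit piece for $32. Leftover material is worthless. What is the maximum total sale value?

Consider every possible first cut. f[k] is the best of p[i]+f[k−i] over all sellable i≤k.
f[1] = 0
f[2] = 12
f[3] = 12
f[4] = 24  (first piece 2, then f[2]=12)
f[5] = 27
f[6] = 36  (first piece 2, then f[4]=24)
f[7] = 39  (first piece 2, then f[5]=27)
f[8] = 48  (first piece 2, then f[6]=36)
f[9] = 51  (first piece 2, then f[7]=39)
One optimal cutting: 5 + 2 + 2 → $51.

51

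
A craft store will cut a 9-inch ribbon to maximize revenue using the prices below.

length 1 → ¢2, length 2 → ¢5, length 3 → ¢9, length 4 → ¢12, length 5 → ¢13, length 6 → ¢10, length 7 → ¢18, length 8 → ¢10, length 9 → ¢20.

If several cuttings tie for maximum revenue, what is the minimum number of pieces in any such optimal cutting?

3

Build r[k] bottom-up: r[k] = max over allowed piece i of (p[i] + r[k−i]).
r[1] = 2
r[2] = 5
r[3] = 9
r[4] = 12
r[5] = 14  (first piece 1, then r[4]=12)
r[6] = 18  (first piece 3, then r[3]=9)
r[7] = 21  (first piece 3, then r[4]=12)
r[8] = 24  (first piece 4, then r[4]=12)
r[9] = 27  (first piece 3, then r[6]=18)
Maximum revenue is ¢27.
Now minimize piece count subject to staying optimal: for each k, pieces[k] = 1 + min over i with p[i]+r[k−i]=r[k] of pieces[k−i].
pieces[6] = 2
pieces[7] = 2
pieces[8] = 2
pieces[9] = 3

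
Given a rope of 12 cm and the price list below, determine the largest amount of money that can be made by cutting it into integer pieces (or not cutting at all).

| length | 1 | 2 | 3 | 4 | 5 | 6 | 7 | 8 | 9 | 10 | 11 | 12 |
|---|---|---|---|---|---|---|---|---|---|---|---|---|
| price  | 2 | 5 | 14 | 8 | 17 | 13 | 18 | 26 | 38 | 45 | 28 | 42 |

56

Let R[k] be the best obtainable value from length k. For each k, try every first piece i and keep the best of price[i] + R[k−i].
R[1] = 2
R[2] = max(2+2, 5+0) = 5
R[3] = max(2+5, 5+2, 14+0) = 14
R[4] = max(2+14, 5+5, 14+2, 8+0) = 16
R[5] = max(2+16, 5+14, 14+5, 8+2, 17+0) = 19
R[6] = max(2+19, 5+16, 14+14, 8+5, 17+2, 13+0) = 28
R[7] = max(2+28, 5+19, 14+16, …, 13+2, 18+0) = 30
R[8] = max(2+30, 5+28, 14+19, …, 18+2, 26+0) = 33
R[9] = max(2+33, 5+30, 14+28, …, 26+2, 38+0) = 42
R[10] = max(2+42, 5+33, 14+30, …, 38+2, 45+0) = 45
R[11] = max(2+45, 5+42, 14+33, …, 45+2, 28+0) = 47
R[12] = max(2+47, 5+45, 14+42, …, 28+2, 42+0) = 56
One optimal cutting: 3 + 3 + 3 + 3 → 14 + 14 + 14 + 14 = 56.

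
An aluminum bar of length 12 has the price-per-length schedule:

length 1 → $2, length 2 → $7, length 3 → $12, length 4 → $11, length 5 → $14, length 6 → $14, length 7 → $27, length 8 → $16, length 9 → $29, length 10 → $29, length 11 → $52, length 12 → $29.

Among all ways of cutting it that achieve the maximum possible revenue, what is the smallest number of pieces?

2

Build r[k] bottom-up: r[k] = max over allowed piece i of (p[i] + r[k−i]).
r[1] = 2
r[2] = 7
r[3] = 12
r[4] = 14  (first piece 1, then r[3]=12)
r[5] = 19  (first piece 2, then r[3]=12)
r[6] = 24  (first piece 3, then r[3]=12)
r[7] = 27
r[8] = 31  (first piece 2, then r[6]=24)
r[9] = 36  (first piece 3, then r[6]=24)
r[10] = 39  (first piece 3, then r[7]=27)
r[11] = 52
r[12] = 54  (first piece 1, then r[11]=52)
Maximum revenue is $54.
Now minimize piece count subject to staying optimal: for each k, pieces[k] = 1 + min over i with p[i]+r[k−i]=r[k] of pieces[k−i].
pieces[9] = 3
pieces[10] = 2
pieces[11] = 1
pieces[12] = 2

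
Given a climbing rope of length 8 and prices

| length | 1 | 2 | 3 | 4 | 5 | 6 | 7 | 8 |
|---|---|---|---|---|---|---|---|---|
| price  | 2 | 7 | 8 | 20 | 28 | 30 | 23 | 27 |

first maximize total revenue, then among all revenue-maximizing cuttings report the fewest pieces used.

2

Build r[k] bottom-up: r[k] = max over allowed piece i of (p[i] + r[k−i]).
r[1] = 2
r[2] = 7
r[3] = 9  (first piece 1, then r[2]=7)
r[4] = 20
r[5] = 28
r[6] = 30  (first piece 1, then r[5]=28)
r[7] = 35  (first piece 2, then r[5]=28)
r[8] = 40  (first piece 4, then r[4]=20)
Maximum revenue is €40.
Now minimize piece count subject to staying optimal: for each k, pieces[k] = 1 + min over i with p[i]+r[k−i]=r[k] of pieces[k−i].
pieces[5] = 1
pieces[6] = 1
pieces[7] = 2
pieces[8] = 2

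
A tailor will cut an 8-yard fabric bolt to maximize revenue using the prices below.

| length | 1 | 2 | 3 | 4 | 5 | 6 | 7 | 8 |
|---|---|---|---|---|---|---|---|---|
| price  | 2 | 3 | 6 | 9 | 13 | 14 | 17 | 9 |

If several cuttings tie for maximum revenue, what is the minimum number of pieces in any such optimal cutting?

2

Build r[k] bottom-up: r[k] = max over allowed piece i of (p[i] + r[k−i]).
r[1] = 2
r[2] = 4  (first piece 1, then r[1]=2)
r[3] = 6  (first piece 1, then r[2]=4)
r[4] = 9
r[5] = 13
r[6] = 15  (first piece 1, then r[5]=13)
r[7] = 17  (first piece 1, then r[6]=15)
r[8] = 19  (first piece 1, then r[7]=17)
Maximum revenue is $19.
Now minimize piece count subject to staying optimal: for each k, pieces[k] = 1 + min over i with p[i]+r[k−i]=r[k] of pieces[k−i].
pieces[5] = 1
pieces[6] = 2
pieces[7] = 1
pieces[8] = 2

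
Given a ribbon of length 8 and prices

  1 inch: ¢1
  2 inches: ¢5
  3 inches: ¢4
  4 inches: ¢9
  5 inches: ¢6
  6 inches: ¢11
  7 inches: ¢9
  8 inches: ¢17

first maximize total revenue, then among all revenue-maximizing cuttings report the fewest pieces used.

4

Let r[k] be the best obtainable value from length k. For each k, try every first piece i and keep the best of price[i] + r[k−i].
r[1] = 1
r[2] = 5
r[3] = 6  (first piece 1, then r[2]=5)
r[4] = 10  (first piece 2, then r[2]=5)
r[5] = 11  (first piece 1, then r[4]=10)
r[6] = 15  (first piece 2, then r[4]=10)
r[7] = 16  (first piece 1, then r[6]=15)
r[8] = 20  (first piece 2, then r[6]=15)
Maximum revenue is ¢20.
Now minimize piece count subject to staying optimal: for each k, pieces[k] = 1 + min over i with p[i]+r[k−i]=r[k] of pieces[k−i].
pieces[5] = 3
pieces[6] = 3
pieces[7] = 4
pieces[8] = 4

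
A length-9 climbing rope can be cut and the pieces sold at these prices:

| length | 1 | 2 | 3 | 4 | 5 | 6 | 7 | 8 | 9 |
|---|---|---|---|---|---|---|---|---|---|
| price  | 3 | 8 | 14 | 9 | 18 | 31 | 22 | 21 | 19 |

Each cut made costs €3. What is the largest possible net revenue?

Let v[k] be the best obtainable value from length k. For each k, try every first piece i and keep the best of price[i] + v[k−i] minus the 3 cut fee when i<k.
v[1] = 3
v[2] = max(3+3-3, 8+0) = 8
v[3] = max(3+8-3, 8+3-3, 14+0) = 14
v[4] = max(3+14-3, 8+8-3, 14+3-3, 9+0) = 14
v[5] = max(3+14-3, 8+14-3, 14+8-3, 9+3-3, 18+0) = 19
v[6] = max(3+19-3, 8+14-3, 14+14-3, 9+8-3, 18+3-3, 31+0) = 31
v[7] = max(3+31-3, 8+19-3, 14+14-3, …, 31+3-3, 22+0) = 31
v[8] = max(3+31-3, 8+31-3, 14+19-3, …, 22+3-3, 21+0) = 36
v[9] = max(3+36-3, 8+31-3, 14+31-3, …, 21+3-3, 19+0) = 42
One optimal plan: pieces 6 + 3 (1 cut) → €45 − €3 = €42.

42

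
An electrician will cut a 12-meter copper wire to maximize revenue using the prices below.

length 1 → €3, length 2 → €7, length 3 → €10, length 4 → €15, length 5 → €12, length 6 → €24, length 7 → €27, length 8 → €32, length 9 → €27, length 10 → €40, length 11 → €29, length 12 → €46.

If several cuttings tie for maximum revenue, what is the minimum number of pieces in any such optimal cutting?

Let r[k] be the best obtainable value from length k. For each k, try every first piece i and keep the best of price[i] + r[k−i].
r[1] = 3
r[2] = max(3+3, 7+0) = 7
r[3] = max(3+7, 7+3, 10+0) = 10
r[4] = max(3+10, 7+7, 10+3, 15+0) = 15
r[5] = max(3+15, 7+10, 10+7, 15+3, 12+0) = 18
r[6] = max(3+18, 7+15, 10+10, 15+7, 12+3, 24+0) = 24
r[7] = max(3+24, 7+18, 10+15, …, 24+3, 27+0) = 27
r[8] = max(3+27, 7+24, 10+18, …, 27+3, 32+0) = 32
r[9] = max(3+32, 7+27, 10+24, …, 32+3, 27+0) = 35
r[10] = max(3+35, 7+32, 10+27, …, 27+3, 40+0) = 40
r[11] = max(3+40, 7+35, 10+32, …, 40+3, 29+0) = 43
r[12] = max(3+43, 7+40, 10+35, …, 29+3, 46+0) = 48
Maximum revenue is €48.
Now minimize piece count subject to staying optimal: for each k, pieces[k] = 1 + min over i with p[i]+r[k−i]=r[k] of pieces[k−i].
pieces[9] = 2
pieces[10] = 1
pieces[11] = 2
pieces[12] = 2

2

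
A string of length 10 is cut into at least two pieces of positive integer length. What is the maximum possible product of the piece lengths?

36

Let m[k] be the best product for length k (with at least one cut). For each first piece i, the rest contributes max(k−i, m[k−i]).
m[2] = 1*max(1,0) = 1*1 = 1
m[3] = 1*max(2,1) = 1*2 = 2
m[4] = 2*max(2,1) = 2*2 = 4
m[5] = 2*max(3,2) = 2*3 = 6
m[6] = 3*max(3,2) = 3*3 = 9
m[7] = 2*max(5,6) = 2*6 = 12
m[8] = 2*max(6,9) = 2*9 = 18
m[9] = 3*max(6,9) = 3*9 = 27
m[10] = 2*max(8,18) = 2*18 = 36
One optimal split: 3 + 3 + 2 + 2; product 3*3*2*2 = 36.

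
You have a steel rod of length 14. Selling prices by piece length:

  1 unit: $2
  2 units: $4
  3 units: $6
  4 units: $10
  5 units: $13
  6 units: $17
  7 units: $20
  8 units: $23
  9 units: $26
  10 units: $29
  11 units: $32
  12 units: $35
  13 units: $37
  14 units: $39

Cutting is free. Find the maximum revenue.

40

Let r[k] be the best obtainable value from length k. For each k, try every first piece i and keep the best of price[i] + r[k−i].
r[1] = 2
r[2] = max(2+2, 4+0) = 4
r[3] = max(2+4, 4+2, 6+0) = 6
r[4] = max(2+6, 4+4, 6+2, 10+0) = 10
r[5] = max(2+10, 4+6, 6+4, 10+2, 13+0) = 13
r[6] = max(2+13, 4+10, 6+6, 10+4, 13+2, 17+0) = 17
r[7] = max(2+17, 4+13, 6+10, …, 17+2, 20+0) = 20
r[8] = max(2+20, 4+17, 6+13, …, 20+2, 23+0) = 23
r[9] = max(2+23, 4+20, 6+17, …, 23+2, 26+0) = 26
r[10] = max(2+26, 4+23, 6+20, …, 26+2, 29+0) = 29
r[11] = max(2+29, 4+26, 6+23, …, 29+2, 32+0) = 32
r[12] = max(2+32, 4+29, 6+26, …, 32+2, 35+0) = 35
r[13] = max(2+35, 4+32, 6+29, …, 35+2, 37+0) = 37
r[14] = max(2+37, 4+35, 6+32, …, 37+2, 39+0) = 40
One optimal cutting: 8 + 6 → $23 + $17 = $40.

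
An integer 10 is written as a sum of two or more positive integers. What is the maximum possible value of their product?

Fill m[k] for k=2..10: at each k try every first piece i and multiply by the better of (k−i) uncut or m[k−i].
Small cases: m[2]=1, m[3]=2, m[4]=4.
m[5] = max(1·4, 2·3, 3·2, 4·1) = 6
m[6] = max(1·6, 2·4, 3·3, 4·2, 5·1) = 9
m[7] = max(1·9, 2·6, 3·4, 4·3, 5·2, 6·1) = 12
m[8] = max(1·12, 2·9, 3·6, …, 6·2, 7·1) = 18
m[9] = max(1·18, 2·12, 3·9, …, 7·2, 8·1) = 27
m[10] = max(1·27, 2·18, 3·12, …, 8·2, 9·1) = 36
One optimal split: 3 + 3 + 2 + 2; product 3·3·2·2 = 36.

36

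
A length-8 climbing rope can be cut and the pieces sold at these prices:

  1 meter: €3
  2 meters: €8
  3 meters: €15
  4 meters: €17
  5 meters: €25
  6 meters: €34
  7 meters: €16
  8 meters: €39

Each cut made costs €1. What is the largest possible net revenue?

Let v[k] be the best obtainable value from length k. For each k, try every first piece i and keep the best of price[i] + v[k−i] minus the 1 cut fee when i<k.
v[1] = 3
v[2] = max(3+3-1, 8+0) = 8
v[3] = max(3+8-1, 8+3-1, 15+0) = 15
v[4] = max(3+15-1, 8+8-1, 15+3-1, 17+0) = 17
v[5] = max(3+17-1, 8+15-1, 15+8-1, 17+3-1, 25+0) = 25
v[6] = max(3+25-1, 8+17-1, 15+15-1, 17+8-1, 25+3-1, 34+0) = 34
v[7] = max(3+34-1, 8+25-1, 15+17-1, …, 34+3-1, 16+0) = 36
v[8] = max(3+36-1, 8+34-1, 15+25-1, …, 16+3-1, 39+0) = 41
One optimal plan: pieces 6 + 2 (1 cut) → €42 − €1 = €41.

41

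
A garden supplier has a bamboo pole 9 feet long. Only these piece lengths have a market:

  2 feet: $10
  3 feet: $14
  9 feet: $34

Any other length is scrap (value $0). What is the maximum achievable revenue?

Build r[k] bottom-up: r[k] = max over allowed piece i of (p[i] + r[k−i]).
r[1] = 0
r[2] = 10
r[3] = 14
r[4] = 20  (first piece 2, then r[2]=10)
r[5] = 24  (first piece 2, then r[3]=14)
r[6] = 30  (first piece 2, then r[4]=20)
r[7] = 34  (first piece 2, then r[5]=24)
r[8] = 40  (first piece 2, then r[6]=30)
r[9] = 44  (first piece 2, then r[7]=34)
One optimal cutting: 3 + 2 + 2 + 2 → $44.

44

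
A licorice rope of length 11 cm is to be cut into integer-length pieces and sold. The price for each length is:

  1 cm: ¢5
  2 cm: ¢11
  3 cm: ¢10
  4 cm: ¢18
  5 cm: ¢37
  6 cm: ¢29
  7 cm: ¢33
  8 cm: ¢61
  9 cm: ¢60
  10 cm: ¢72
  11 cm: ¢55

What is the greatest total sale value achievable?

Let v[k] be the best obtainable value from length k. For each k, try every first piece i and keep the best of price[i] + v[k−i].
v[1] = 5
v[2] = 11
v[3] = 16  (first piece 1, then v[2]=11)
v[4] = 22  (first piece 2, then v[2]=11)
v[5] = 37
v[6] = 42  (first piece 1, then v[5]=37)
v[7] = 48  (first piece 2, then v[5]=37)
v[8] = 61
v[9] = 66  (first piece 1, then v[8]=61)
v[10] = 74  (first piece 5, then v[5]=37)
v[11] = 79  (first piece 1, then v[10]=74)
One optimal cutting: 5 + 5 + 1 → ¢37 + ¢37 + ¢5 = ¢79.

79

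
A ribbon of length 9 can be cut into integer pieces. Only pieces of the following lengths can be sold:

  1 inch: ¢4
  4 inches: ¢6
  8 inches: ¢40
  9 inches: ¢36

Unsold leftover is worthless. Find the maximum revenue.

44

Build best[k] bottom-up: best[k] = max over allowed piece i of (p[i] + best[k−i]).
best[1] = 4
best[2] = 8  (first piece 1, then best[1]=4)
best[3] = 12  (first piece 1, then best[2]=8)
best[4] = max(4+12, 6+0) = 16
best[5] = max(4+16, 6+4) = 20
best[6] = max(4+20, 6+8) = 24
best[7] = max(4+24, 6+12) = 28
best[8] = max(4+28, 6+16, 40+0) = 40
best[9] = max(4+40, 6+20, 40+4, 36+0) = 44
One optimal cutting: 8 + 1 → ¢44.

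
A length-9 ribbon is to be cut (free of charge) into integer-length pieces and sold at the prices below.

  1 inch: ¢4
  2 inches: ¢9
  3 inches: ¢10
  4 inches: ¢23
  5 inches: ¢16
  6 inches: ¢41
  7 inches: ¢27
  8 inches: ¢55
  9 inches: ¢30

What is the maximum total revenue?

Build v[k] bottom-up: v[k] = max over allowed piece i of (p[i] + v[k−i]).
v[1] = 4
v[2] = 9
v[3] = 13  (first piece 1, then v[2]=9)
v[4] = 23
v[5] = 27  (first piece 1, then v[4]=23)
v[6] = 41
v[7] = 45  (first piece 1, then v[6]=41)
v[8] = 55
v[9] = 59  (first piece 1, then v[8]=55)
One optimal cutting: 8 + 1 → ¢55 + ¢4 = ¢59.

59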